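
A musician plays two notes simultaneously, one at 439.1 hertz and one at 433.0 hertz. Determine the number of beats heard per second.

f_beat = |f₁ − f₂|.
|439.1 − 433.0| = 6.1 Hz.

6.1 Hz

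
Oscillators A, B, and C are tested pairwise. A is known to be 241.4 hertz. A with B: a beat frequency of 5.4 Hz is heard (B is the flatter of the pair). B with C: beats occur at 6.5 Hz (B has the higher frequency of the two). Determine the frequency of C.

B is below A, so f_B = 241.4 − 5.4 = 236 Hz.
C is below B, so f_C = 236 − 6.5 = 229.5 Hz.

229.5 Hz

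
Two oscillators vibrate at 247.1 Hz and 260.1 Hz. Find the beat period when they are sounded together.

0.077 s

f_beat = |247.1 − 260.1| = 13 Hz.
Beat period T = 1 / f_beat = 1 / 13 s.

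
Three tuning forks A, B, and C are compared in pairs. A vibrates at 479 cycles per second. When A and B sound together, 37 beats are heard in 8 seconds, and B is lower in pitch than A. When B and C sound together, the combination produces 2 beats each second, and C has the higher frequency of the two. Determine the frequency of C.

A–B: Beat frequency = 37/8 = 4.625 Hz.
B is below A, so f_B = 479 − 4.625 = 474.375 Hz.
C is above B, so f_C = 474.375 + 2 = 476.375 Hz.

476.375 Hz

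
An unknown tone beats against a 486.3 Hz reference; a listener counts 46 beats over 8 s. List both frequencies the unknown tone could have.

480.55 Hz or 492.05 Hz

Beat frequency = 46/8 = 5.75 Hz.
|f − 486.3| = 5.75, so f = 486.3 ± 5.75.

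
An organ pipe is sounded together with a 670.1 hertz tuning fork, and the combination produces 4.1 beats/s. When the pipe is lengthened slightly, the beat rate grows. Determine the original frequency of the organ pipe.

|f − 670.1| = 4.1, so the organ pipe was at either 666 Hz or 674.2 Hz.
A longer pipe has a lower fundamental; the adjustment lowers the organ pipe's frequency.
The beat rate rose, so the adjustment moved the organ pipe further from 670.1 Hz — it was already below the reference.

666 Hz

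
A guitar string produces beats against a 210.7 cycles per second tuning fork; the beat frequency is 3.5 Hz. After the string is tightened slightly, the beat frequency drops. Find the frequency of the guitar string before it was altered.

207.2 Hz

|f − 210.7| = 3.5, so the guitar string was at either 207.2 Hz or 214.2 Hz.
Increasing tension raises a string's frequency; the adjustment raises the guitar string's frequency.
The beat rate fell, so the adjustment moved the guitar string toward 210.7 Hz — it must have started below the reference.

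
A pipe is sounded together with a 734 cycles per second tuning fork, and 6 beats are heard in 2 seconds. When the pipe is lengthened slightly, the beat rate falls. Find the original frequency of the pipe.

Beat frequency = 6/2 = 3 Hz.
|f − 734| = 3, so the pipe was at either 731 Hz or 737 Hz.
A longer pipe has a lower fundamental; the adjustment lowers the pipe's frequency.
The beat rate fell, so the adjustment moved the pipe toward 734 Hz — it must have started above the reference.

737 Hz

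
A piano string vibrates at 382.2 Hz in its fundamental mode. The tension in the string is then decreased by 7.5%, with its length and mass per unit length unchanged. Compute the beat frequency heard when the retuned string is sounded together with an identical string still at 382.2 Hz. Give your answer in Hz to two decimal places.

14.61 Hz

For a string, f ∝ √T, so the new frequency is 382.2·√0.925 = 367.5882 Hz.
f_beat = |367.5882 − 382.2| = 14.61 Hz.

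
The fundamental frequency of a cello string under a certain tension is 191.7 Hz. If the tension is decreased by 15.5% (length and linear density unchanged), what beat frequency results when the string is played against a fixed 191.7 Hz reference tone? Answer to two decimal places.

For a string, f ∝ √T, so the new frequency is 191.7·√0.845 = 176.2181 Hz.
f_beat = |176.2181 − 191.7| = 15.48 Hz.

15.48 Hz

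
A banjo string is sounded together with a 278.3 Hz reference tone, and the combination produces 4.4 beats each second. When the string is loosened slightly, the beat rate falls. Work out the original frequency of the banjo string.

282.7 Hz

|f − 278.3| = 4.4, so the banjo string was at either 273.9 Hz or 282.7 Hz.
Reducing tension lowers a string's frequency; the adjustment lowers the banjo string's frequency.
The beat rate fell, so the adjustment moved the banjo string toward 278.3 Hz — it must have started above the reference.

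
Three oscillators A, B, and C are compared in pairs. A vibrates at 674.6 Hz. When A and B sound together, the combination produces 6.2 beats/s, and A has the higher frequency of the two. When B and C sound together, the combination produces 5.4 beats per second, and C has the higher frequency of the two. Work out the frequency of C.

673.8 Hz

B is below A, so f_B = 674.6 − 6.2 = 668.4 Hz.
C is above B, so f_C = 668.4 + 5.4 = 673.8 Hz.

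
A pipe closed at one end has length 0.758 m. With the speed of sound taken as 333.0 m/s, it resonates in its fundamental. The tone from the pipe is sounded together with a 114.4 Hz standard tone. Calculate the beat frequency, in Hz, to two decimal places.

Closed pipe (odd harmonics): f_n = n·v/(4L) = 1·333.0/(4·0.758) = 109.8285 Hz.
f_beat = |109.8285 − 114.4| = 4.57 Hz.

4.57 Hz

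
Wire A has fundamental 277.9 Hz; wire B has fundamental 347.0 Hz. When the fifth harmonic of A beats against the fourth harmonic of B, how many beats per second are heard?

Fifth harmonic of the first: 5·277.9 = 1389.5 Hz.
Fourth harmonic of the second: 4·347.0 = 1388.0 Hz.
f_beat = |1389.5 − 1388.0| = 1.5 Hz.

1.5 Hz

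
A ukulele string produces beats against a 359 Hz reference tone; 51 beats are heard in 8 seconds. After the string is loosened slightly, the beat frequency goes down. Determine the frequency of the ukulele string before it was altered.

365.375 Hz

Beat frequency = 51/8 = 6.375 Hz.
|f − 359| = 6.375, so the ukulele string was at either 352.625 Hz or 365.375 Hz.
Reducing tension lowers a string's frequency; the adjustment lowers the ukulele string's frequency.
The beat rate fell, so the adjustment moved the ukulele string toward 359 Hz — it must have started above the reference.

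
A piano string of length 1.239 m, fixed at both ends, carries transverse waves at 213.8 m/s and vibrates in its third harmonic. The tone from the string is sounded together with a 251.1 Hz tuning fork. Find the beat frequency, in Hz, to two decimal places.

7.74 Hz

For a string fixed at both ends, f_n = n·v/(2L) = 3·213.8/(2·1.239) = 258.8378 Hz.
f_beat = |258.8378 − 251.1| = 7.74 Hz.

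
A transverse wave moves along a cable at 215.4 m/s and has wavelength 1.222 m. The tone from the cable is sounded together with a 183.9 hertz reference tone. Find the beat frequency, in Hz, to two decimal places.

Source frequency f = v/λ = 215.4/1.222 = 176.2684 Hz.
f_beat = |176.2684 − 183.9| = 7.63 Hz.

7.63 Hz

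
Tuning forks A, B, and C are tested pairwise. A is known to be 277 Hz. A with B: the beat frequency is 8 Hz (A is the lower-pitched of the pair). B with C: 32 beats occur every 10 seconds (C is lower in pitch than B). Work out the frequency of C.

B is above A, so f_B = 277 + 8 = 285 Hz.
B–C: Beat frequency = 32/10 = 3.2 Hz.
C is below B, so f_C = 285 − 3.2 = 281.8 Hz.

281.8 Hz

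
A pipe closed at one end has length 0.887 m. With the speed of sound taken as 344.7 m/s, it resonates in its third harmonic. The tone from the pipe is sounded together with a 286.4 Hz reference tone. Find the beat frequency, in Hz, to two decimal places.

Closed pipe (odd harmonics): f_n = n·v/(4L) = 3·344.7/(4·0.887) = 291.4600 Hz.
f_beat = |291.4600 − 286.4| = 5.06 Hz.

5.06 Hz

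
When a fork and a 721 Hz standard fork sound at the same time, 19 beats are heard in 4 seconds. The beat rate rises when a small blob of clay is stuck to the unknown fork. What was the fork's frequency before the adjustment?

716.25 Hz

Beat frequency = 19/4 = 4.75 Hz.
|f − 721| = 4.75, so the fork was at either 716.25 Hz or 725.75 Hz.
Adding mass to a fork lowers its frequency; the adjustment lowers the fork's frequency.
The beat rate rose, so the adjustment moved the fork further from 721 Hz — it was already below the reference.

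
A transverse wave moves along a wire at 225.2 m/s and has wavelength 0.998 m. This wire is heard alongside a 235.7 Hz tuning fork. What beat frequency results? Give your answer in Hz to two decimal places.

Source frequency f = v/λ = 225.2/0.998 = 225.6513 Hz.
f_beat = |225.6513 − 235.7| = 10.05 Hz.

10.05 Hz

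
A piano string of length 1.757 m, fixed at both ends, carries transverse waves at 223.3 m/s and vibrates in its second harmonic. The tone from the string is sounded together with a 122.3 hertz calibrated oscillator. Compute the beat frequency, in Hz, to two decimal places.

For a string fixed at both ends, f_n = n·v/(2L) = 2·223.3/(2·1.757) = 127.0916 Hz.
f_beat = |127.0916 − 122.3| = 4.79 Hz.

4.79 Hz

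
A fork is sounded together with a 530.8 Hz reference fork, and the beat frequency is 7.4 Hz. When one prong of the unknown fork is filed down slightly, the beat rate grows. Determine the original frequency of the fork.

|f − 530.8| = 7.4, so the fork was at either 523.4 Hz or 538.2 Hz.
Filing a prong removes mass and raises the fork's frequency; the adjustment raises the fork's frequency.
The beat rate rose, so the adjustment moved the fork further from 530.8 Hz — it was already above the reference.

538.2 Hz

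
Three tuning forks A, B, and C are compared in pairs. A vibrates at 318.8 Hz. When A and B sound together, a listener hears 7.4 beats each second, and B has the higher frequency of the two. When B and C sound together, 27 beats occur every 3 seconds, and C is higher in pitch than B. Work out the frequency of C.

B is above A, so f_B = 318.8 + 7.4 = 326.2 Hz.
B–C: Beat frequency = 27/3 = 9 Hz.
C is above B, so f_C = 326.2 + 9 = 335.2 Hz.

335.2 Hz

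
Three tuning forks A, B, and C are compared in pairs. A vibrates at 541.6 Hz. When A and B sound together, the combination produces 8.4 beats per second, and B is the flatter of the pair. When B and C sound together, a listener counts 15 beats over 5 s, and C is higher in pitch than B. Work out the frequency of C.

536.2 Hz

B is below A, so f_B = 541.6 − 8.4 = 533.2 Hz.
B–C: Beat frequency = 15/5 = 3 Hz.
C is above B, so f_C = 533.2 + 3 = 536.2 Hz.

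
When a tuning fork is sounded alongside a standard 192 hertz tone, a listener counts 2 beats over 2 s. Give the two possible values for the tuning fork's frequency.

Beat frequency = 2/2 = 1 Hz.
|f − 192| = 1, so f = 192 ± 1.

191 Hz or 193 Hz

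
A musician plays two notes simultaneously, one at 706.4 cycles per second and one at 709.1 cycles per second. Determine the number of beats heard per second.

The beat frequency equals the magnitude of the frequency difference.
|706.4 − 709.1| = 2.7 Hz.

2.7 Hz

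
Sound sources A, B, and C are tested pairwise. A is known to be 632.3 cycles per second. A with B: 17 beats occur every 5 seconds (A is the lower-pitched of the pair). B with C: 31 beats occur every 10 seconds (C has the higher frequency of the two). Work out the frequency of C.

638.8 Hz

A–B: Beat frequency = 17/5 = 3.4 Hz.
B is above A, so f_B = 632.3 + 3.4 = 635.7 Hz.
B–C: Beat frequency = 31/10 = 3.1 Hz.
C is above B, so f_C = 635.7 + 3.1 = 638.8 Hz.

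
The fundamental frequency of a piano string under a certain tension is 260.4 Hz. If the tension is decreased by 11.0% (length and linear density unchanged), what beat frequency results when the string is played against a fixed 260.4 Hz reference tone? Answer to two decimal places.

For a string, f ∝ √T, so the new frequency is 260.4·√0.890 = 245.6609 Hz.
f_beat = |245.6609 − 260.4| = 14.74 Hz.

14.74 Hz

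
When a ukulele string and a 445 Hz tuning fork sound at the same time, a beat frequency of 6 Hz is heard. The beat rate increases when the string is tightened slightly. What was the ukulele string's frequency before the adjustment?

451 Hz

|f − 445| = 6, so the ukulele string was at either 439 Hz or 451 Hz.
Increasing tension raises a string's frequency; the adjustment raises the ukulele string's frequency.
The beat rate rose, so the adjustment moved the ukulele string further from 445 Hz — it was already above the reference.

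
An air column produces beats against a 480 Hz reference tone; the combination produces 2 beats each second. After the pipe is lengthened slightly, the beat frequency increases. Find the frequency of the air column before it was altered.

|f − 480| = 2, so the air column was at either 478 Hz or 482 Hz.
A longer pipe has a lower fundamental; the adjustment lowers the air column's frequency.
The beat rate rose, so the adjustment moved the air column further from 480 Hz — it was already below the reference.

478 Hz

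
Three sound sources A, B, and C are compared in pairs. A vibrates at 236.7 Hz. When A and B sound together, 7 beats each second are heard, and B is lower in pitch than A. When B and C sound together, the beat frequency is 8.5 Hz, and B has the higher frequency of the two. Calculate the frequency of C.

221.2 Hz

B is below A, so f_B = 236.7 − 7 = 229.7 Hz.
C is below B, so f_C = 229.7 − 8.5 = 221.2 Hz.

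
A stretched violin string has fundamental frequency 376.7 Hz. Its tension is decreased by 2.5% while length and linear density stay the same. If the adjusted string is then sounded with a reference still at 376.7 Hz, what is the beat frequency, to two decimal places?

For a string, f ∝ √T, so the new frequency is 376.7·√0.975 = 371.9614 Hz.
f_beat = |371.9614 − 376.7| = 4.74 Hz.

4.74 Hz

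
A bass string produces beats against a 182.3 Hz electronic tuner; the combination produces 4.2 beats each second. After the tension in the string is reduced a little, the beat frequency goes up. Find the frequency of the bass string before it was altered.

|f − 182.3| = 4.2, so the bass string was at either 178.1 Hz or 186.5 Hz.
Lower tension means lower frequency; the adjustment lowers the bass string's frequency.
The beat rate rose, so the adjustment moved the bass string further from 182.3 Hz — it was already below the reference.

178.1 Hz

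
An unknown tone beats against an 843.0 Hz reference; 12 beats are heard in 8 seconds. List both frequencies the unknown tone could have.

841.5 Hz or 844.5 Hz

Beat frequency = 12/8 = 1.5 Hz.
|f − 843.0| = 1.5, so f = 843.0 ± 1.5.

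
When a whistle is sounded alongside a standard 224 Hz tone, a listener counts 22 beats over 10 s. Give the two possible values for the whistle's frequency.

221.8 Hz or 226.2 Hz

Beat frequency = 22/10 = 2.2 Hz.
|f − 224| = 2.2, so f = 224 ± 2.2.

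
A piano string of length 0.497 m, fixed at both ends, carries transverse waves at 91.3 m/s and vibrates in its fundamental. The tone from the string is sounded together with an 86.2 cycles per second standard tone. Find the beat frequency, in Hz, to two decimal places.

5.65 Hz

For a string fixed at both ends, f_n = n·v/(2L) = 1·91.3/(2·0.497) = 91.8511 Hz.
f_beat = |91.8511 − 86.2| = 5.65 Hz.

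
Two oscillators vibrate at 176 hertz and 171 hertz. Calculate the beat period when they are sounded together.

0.200 s

f_beat = |176 − 171| = 5 Hz.
Beat period T = 1 / f_beat = 1 / 5 s.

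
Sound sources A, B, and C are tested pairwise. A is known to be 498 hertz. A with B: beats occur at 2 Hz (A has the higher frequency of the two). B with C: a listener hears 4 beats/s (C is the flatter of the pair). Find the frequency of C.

B is below A, so f_B = 498 − 2 = 496 Hz.
C is below B, so f_C = 496 − 4 = 492 Hz.

492 Hz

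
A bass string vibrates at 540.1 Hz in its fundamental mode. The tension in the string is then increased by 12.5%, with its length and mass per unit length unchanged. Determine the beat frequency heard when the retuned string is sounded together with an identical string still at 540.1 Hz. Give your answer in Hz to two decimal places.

32.76 Hz

For a string, f ∝ √T, so the new frequency is 540.1·√1.125 = 572.8626 Hz.
f_beat = |572.8626 − 540.1| = 32.76 Hz.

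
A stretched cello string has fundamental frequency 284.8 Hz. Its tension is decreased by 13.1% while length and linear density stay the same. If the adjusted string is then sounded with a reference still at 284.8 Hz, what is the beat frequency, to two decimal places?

For a string, f ∝ √T, so the new frequency is 284.8·√0.869 = 265.4910 Hz.
f_beat = |265.4910 − 284.8| = 19.31 Hz.

19.31 Hz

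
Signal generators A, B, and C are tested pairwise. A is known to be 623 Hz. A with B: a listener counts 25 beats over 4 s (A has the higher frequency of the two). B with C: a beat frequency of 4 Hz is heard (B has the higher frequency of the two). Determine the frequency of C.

612.75 Hz

A–B: Beat frequency = 25/4 = 6.25 Hz.
B is below A, so f_B = 623 − 6.25 = 616.75 Hz.
C is below B, so f_C = 616.75 − 4 = 612.75 Hz.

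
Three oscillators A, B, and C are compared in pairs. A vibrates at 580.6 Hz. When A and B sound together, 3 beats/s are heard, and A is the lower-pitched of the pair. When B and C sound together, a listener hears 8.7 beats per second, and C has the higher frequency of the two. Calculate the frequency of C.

592.3 Hz

B is above A, so f_B = 580.6 + 3 = 583.6 Hz.
C is above B, so f_C = 583.6 + 8.7 = 592.3 Hz.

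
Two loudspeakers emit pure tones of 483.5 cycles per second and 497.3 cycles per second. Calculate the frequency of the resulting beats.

13.8 Hz

Beats arise from superposition of two nearby frequencies; the beat rate is |f₁ − f₂|.
|483.5 − 497.3| = 13.8 Hz.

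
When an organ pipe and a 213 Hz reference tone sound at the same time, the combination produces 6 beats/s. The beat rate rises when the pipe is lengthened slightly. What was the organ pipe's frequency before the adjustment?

207 Hz

|f − 213| = 6, so the organ pipe was at either 207 Hz or 219 Hz.
A longer pipe has a lower fundamental; the adjustment lowers the organ pipe's frequency.
The beat rate rose, so the adjustment moved the organ pipe further from 213 Hz — it was already below the reference.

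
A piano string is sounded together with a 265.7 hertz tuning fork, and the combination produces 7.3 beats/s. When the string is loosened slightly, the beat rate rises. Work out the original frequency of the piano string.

258.4 Hz

|f − 265.7| = 7.3, so the piano string was at either 258.4 Hz or 273 Hz.
Reducing tension lowers a string's frequency; the adjustment lowers the piano string's frequency.
The beat rate rose, so the adjustment moved the piano string further from 265.7 Hz — it was already below the reference.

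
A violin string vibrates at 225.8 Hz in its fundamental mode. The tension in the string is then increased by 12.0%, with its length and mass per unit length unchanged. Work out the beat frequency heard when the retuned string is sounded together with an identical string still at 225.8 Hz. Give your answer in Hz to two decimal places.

For a string, f ∝ √T, so the new frequency is 225.8·√1.120 = 238.9643 Hz.
f_beat = |238.9643 − 225.8| = 13.16 Hz.

13.16 Hz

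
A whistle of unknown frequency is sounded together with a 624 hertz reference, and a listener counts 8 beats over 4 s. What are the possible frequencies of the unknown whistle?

Beat frequency = 8/4 = 2 Hz.
|f − 624| = 2, so f = 624 ± 2.

622 Hz or 626 Hz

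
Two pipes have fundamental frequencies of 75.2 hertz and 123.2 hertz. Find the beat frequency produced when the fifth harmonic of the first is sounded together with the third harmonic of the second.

Fifth harmonic of the first: 5·75.2 = 376.0 Hz.
Third harmonic of the second: 3·123.2 = 369.6 Hz.
f_beat = |376.0 − 369.6| = 6.4 Hz.

6.4 Hz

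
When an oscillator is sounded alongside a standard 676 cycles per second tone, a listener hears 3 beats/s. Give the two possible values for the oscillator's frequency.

|f − 676| = 3, so f = 676 ± 3.

673 Hz or 679 Hz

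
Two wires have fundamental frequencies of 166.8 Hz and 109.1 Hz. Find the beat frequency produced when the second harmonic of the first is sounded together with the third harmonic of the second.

Second harmonic of the first: 2·166.8 = 333.6 Hz.
Third harmonic of the second: 3·109.1 = 327.3 Hz.
f_beat = |333.6 − 327.3| = 6.3 Hz.

6.3 Hz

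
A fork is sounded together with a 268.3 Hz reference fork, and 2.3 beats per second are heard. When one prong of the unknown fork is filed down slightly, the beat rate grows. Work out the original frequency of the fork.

270.6 Hz

|f − 268.3| = 2.3, so the fork was at either 266 Hz or 270.6 Hz.
Filing a prong removes mass and raises the fork's frequency; the adjustment raises the fork's frequency.
The beat rate rose, so the adjustment moved the fork further from 268.3 Hz — it was already above the reference.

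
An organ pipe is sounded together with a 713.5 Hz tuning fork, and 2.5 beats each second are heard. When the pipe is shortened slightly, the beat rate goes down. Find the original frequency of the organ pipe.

|f − 713.5| = 2.5, so the organ pipe was at either 711 Hz or 716 Hz.
A shorter pipe has a higher fundamental; the adjustment raises the organ pipe's frequency.
The beat rate fell, so the adjustment moved the organ pipe toward 713.5 Hz — it must have started below the reference.

711 Hz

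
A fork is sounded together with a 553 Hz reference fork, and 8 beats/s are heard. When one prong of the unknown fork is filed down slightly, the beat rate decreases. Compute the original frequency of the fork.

|f − 553| = 8, so the fork was at either 545 Hz or 561 Hz.
Filing a prong removes mass and raises the fork's frequency; the adjustment raises the fork's frequency.
The beat rate fell, so the adjustment moved the fork toward 553 Hz — it must have started below the reference.

545 Hz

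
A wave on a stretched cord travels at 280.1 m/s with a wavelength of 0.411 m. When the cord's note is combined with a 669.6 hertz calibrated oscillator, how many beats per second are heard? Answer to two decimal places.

11.91 Hz

Source frequency f = v/λ = 280.1/0.411 = 681.5085 Hz.
f_beat = |681.5085 − 669.6| = 11.91 Hz.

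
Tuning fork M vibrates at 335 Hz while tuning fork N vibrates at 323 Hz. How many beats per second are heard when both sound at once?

The beat frequency equals the magnitude of the frequency difference.
|335 − 323| = 12 Hz.

12 Hz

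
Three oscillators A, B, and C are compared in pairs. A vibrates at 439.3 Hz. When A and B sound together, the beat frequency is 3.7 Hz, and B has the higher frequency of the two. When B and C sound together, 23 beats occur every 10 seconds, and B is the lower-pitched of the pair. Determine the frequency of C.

445.3 Hz

B is above A, so f_B = 439.3 + 3.7 = 443 Hz.
B–C: Beat frequency = 23/10 = 2.3 Hz.
C is above B, so f_C = 443 + 2.3 = 445.3 Hz.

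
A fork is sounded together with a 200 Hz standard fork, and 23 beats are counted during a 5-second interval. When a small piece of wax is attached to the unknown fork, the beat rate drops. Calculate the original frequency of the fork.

204.6 Hz

Beat frequency = 23/5 = 4.6 Hz.
|f − 200| = 4.6, so the fork was at either 195.4 Hz or 204.6 Hz.
Loading a fork with wax lowers its frequency; the adjustment lowers the fork's frequency.
The beat rate fell, so the adjustment moved the fork toward 200 Hz — it must have started above the reference.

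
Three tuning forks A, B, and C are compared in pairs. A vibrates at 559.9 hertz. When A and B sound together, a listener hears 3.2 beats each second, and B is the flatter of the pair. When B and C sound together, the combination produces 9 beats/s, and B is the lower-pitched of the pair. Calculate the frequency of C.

565.7 Hz

B is below A, so f_B = 559.9 − 3.2 = 556.7 Hz.
C is above B, so f_C = 556.7 + 9 = 565.7 Hz.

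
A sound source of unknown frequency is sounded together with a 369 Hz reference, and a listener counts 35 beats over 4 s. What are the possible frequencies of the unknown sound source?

Beat frequency = 35/4 = 8.75 Hz.
|f − 369| = 8.75, so f = 369 ± 8.75.

360.25 Hz or 377.75 Hz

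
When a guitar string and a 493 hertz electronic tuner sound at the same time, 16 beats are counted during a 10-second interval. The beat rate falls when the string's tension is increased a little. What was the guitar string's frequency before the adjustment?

491.4 Hz

Beat frequency = 16/10 = 1.6 Hz.
|f − 493| = 1.6, so the guitar string was at either 491.4 Hz or 494.6 Hz.
Higher tension means higher frequency; the adjustment raises the guitar string's frequency.
The beat rate fell, so the adjustment moved the guitar string toward 493 Hz — it must have started below the reference.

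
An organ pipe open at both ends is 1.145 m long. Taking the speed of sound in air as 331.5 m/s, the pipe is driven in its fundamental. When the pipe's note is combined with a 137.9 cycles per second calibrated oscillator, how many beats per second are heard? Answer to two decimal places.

6.86 Hz

Open pipe: f_n = n·v/(2L) = 1·331.5/(2·1.145) = 144.7598 Hz.
f_beat = |144.7598 − 137.9| = 6.86 Hz.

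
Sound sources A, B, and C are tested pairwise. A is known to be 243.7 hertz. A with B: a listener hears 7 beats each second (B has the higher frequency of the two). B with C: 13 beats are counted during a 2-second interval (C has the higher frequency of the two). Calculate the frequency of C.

B is above A, so f_B = 243.7 + 7 = 250.7 Hz.
B–C: Beat frequency = 13/2 = 6.5 Hz.
C is above B, so f_C = 250.7 + 6.5 = 257.2 Hz.

257.2 Hz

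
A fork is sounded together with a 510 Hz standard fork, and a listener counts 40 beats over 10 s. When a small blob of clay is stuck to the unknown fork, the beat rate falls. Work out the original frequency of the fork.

Beat frequency = 40/10 = 4 Hz.
|f − 510| = 4, so the fork was at either 506 Hz or 514 Hz.
Adding mass to a fork lowers its frequency; the adjustment lowers the fork's frequency.
The beat rate fell, so the adjustment moved the fork toward 510 Hz — it must have started above the reference.

514 Hz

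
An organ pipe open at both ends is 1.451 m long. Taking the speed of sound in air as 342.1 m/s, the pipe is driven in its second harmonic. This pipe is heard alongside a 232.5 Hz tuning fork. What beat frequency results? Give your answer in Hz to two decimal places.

3.27 Hz

Open pipe: f_n = n·v/(2L) = 2·342.1/(2·1.451) = 235.7684 Hz.
f_beat = |235.7684 − 232.5| = 3.27 Hz.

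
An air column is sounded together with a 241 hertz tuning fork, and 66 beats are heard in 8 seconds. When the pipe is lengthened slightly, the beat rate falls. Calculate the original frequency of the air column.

249.25 Hz

Beat frequency = 66/8 = 8.25 Hz.
|f − 241| = 8.25, so the air column was at either 232.75 Hz or 249.25 Hz.
A longer pipe has a lower fundamental; the adjustment lowers the air column's frequency.
The beat rate fell, so the adjustment moved the air column toward 241 Hz — it must have started above the reference.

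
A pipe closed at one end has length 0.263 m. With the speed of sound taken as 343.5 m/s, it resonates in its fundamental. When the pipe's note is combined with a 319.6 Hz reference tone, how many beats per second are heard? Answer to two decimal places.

6.92 Hz

Closed pipe (odd harmonics): f_n = n·v/(4L) = 1·343.5/(4·0.263) = 326.5209 Hz.
f_beat = |326.5209 − 319.6| = 6.92 Hz.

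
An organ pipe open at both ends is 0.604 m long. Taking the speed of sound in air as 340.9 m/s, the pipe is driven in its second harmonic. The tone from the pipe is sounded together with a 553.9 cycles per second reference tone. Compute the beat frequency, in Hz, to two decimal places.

10.50 Hz

Open pipe: f_n = n·v/(2L) = 2·340.9/(2·0.604) = 564.4040 Hz.
f_beat = |564.4040 − 553.9| = 10.50 Hz.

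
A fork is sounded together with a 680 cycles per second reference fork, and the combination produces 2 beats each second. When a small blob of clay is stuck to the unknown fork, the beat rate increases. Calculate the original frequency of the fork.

|f − 680| = 2, so the fork was at either 678 Hz or 682 Hz.
Adding mass to a fork lowers its frequency; the adjustment lowers the fork's frequency.
The beat rate rose, so the adjustment moved the fork further from 680 Hz — it was already below the reference.

678 Hz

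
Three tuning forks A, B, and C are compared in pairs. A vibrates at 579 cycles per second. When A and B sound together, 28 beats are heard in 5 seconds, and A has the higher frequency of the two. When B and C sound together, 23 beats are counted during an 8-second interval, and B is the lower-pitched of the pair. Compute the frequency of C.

576.275 Hz

A–B: Beat frequency = 28/5 = 5.6 Hz.
B is below A, so f_B = 579 − 5.6 = 573.4 Hz.
B–C: Beat frequency = 23/8 = 2.875 Hz.
C is above B, so f_C = 573.4 + 2.875 = 576.275 Hz.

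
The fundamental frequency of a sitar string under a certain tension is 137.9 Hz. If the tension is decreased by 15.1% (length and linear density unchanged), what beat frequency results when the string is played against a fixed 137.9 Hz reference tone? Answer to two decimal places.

10.84 Hz

For a string, f ∝ √T, so the new frequency is 137.9·√0.849 = 127.0627 Hz.
f_beat = |127.0627 − 137.9| = 10.84 Hz.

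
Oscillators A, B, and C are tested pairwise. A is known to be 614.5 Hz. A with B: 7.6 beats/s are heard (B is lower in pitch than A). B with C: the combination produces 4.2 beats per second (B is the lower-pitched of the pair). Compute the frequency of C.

B is below A, so f_B = 614.5 − 7.6 = 606.9 Hz.
C is above B, so f_C = 606.9 + 4.2 = 611.1 Hz.

611.1 Hz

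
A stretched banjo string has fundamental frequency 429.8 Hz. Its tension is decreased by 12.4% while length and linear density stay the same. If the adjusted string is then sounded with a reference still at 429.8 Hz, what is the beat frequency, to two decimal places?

For a string, f ∝ √T, so the new frequency is 429.8·√0.876 = 402.2708 Hz.
f_beat = |402.2708 − 429.8| = 27.53 Hz.

27.53 Hz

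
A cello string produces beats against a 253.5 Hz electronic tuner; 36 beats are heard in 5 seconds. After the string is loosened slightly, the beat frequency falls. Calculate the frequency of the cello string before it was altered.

260.7 Hz

Beat frequency = 36/5 = 7.2 Hz.
|f − 253.5| = 7.2, so the cello string was at either 246.3 Hz or 260.7 Hz.
Reducing tension lowers a string's frequency; the adjustment lowers the cello string's frequency.
The beat rate fell, so the adjustment moved the cello string toward 253.5 Hz — it must have started above the reference.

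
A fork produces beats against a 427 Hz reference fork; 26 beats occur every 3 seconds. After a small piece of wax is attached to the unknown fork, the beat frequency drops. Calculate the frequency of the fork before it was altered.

435.6667 Hz

Beat frequency = 26/3 = 8.6667 Hz.
|f − 427| = 8.6667, so the fork was at either 418.3333 Hz or 435.6667 Hz.
Loading a fork with wax lowers its frequency; the adjustment lowers the fork's frequency.
The beat rate fell, so the adjustment moved the fork toward 427 Hz — it must have started above the reference.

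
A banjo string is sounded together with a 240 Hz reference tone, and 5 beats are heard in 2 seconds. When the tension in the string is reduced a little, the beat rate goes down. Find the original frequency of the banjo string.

242.5 Hz

Beat frequency = 5/2 = 2.5 Hz.
|f − 240| = 2.5, so the banjo string was at either 237.5 Hz or 242.5 Hz.
Lower tension means lower frequency; the adjustment lowers the banjo string's frequency.
The beat rate fell, so the adjustment moved the banjo string toward 240 Hz — it must have started above the reference.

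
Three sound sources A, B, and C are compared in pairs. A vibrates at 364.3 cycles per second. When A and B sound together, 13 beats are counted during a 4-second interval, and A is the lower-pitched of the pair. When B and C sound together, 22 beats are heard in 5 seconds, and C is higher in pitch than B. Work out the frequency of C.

A–B: Beat frequency = 13/4 = 3.25 Hz.
B is above A, so f_B = 364.3 + 3.25 = 367.55 Hz.
B–C: Beat frequency = 22/5 = 4.4 Hz.
C is above B, so f_C = 367.55 + 4.4 = 371.95 Hz.

371.95 Hz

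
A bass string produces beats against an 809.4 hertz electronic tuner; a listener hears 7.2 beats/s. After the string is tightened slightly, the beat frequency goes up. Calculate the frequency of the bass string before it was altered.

816.6 Hz

|f − 809.4| = 7.2, so the bass string was at either 802.2 Hz or 816.6 Hz.
Increasing tension raises a string's frequency; the adjustment raises the bass string's frequency.
The beat rate rose, so the adjustment moved the bass string further from 809.4 Hz — it was already above the reference.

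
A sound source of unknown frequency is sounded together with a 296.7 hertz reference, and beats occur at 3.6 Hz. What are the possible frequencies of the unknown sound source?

293.1 Hz or 300.3 Hz

|f − 296.7| = 3.6, so f = 296.7 ± 3.6.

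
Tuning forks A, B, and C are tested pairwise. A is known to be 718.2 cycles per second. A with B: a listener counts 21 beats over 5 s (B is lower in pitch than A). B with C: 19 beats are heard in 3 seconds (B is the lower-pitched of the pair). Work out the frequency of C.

A–B: Beat frequency = 21/5 = 4.2 Hz.
B is below A, so f_B = 718.2 − 4.2 = 714 Hz.
B–C: Beat frequency = 19/3 = 6.3333 Hz.
C is above B, so f_C = 714 + 6.3333 = 720.3333 Hz.

720.3333 Hz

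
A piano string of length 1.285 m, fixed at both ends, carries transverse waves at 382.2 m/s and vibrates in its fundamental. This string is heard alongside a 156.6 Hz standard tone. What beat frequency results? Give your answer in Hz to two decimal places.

For a string fixed at both ends, f_n = n·v/(2L) = 1·382.2/(2·1.285) = 148.7160 Hz.
f_beat = |148.7160 − 156.6| = 7.88 Hz.

7.88 Hz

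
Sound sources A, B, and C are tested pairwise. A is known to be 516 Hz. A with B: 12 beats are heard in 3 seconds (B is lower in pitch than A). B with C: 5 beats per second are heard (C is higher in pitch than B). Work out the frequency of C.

517 Hz

A–B: Beat frequency = 12/3 = 4 Hz.
B is below A, so f_B = 516 − 4 = 512 Hz.
C is above B, so f_C = 512 + 5 = 517 Hz.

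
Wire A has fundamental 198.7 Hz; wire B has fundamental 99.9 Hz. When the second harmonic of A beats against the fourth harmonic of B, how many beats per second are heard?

Second harmonic of the first: 2·198.7 = 397.4 Hz.
Fourth harmonic of the second: 4·99.9 = 399.6 Hz.
f_beat = |397.4 − 399.6| = 2.2 Hz.

2.2 Hz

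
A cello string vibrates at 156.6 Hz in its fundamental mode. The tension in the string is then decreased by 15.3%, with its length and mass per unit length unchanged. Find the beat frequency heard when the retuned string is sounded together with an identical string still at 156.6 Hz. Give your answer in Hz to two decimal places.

For a string, f ∝ √T, so the new frequency is 156.6·√0.847 = 144.1231 Hz.
f_beat = |144.1231 − 156.6| = 12.48 Hz.

12.48 Hz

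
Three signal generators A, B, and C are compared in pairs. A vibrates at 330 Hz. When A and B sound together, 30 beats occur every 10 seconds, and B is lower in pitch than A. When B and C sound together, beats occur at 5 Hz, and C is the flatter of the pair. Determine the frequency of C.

322 Hz

A–B: Beat frequency = 30/10 = 3 Hz.
B is below A, so f_B = 330 − 3 = 327 Hz.
C is below B, so f_C = 327 − 5 = 322 Hz.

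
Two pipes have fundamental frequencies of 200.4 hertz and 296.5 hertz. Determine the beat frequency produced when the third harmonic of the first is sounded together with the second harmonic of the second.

8.2 Hz

Third harmonic of the first: 3·200.4 = 601.2 Hz.
Second harmonic of the second: 2·296.5 = 593.0 Hz.
f_beat = |601.2 − 593.0| = 8.2 Hz.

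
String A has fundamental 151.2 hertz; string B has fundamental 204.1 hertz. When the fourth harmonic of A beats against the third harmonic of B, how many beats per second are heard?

Fourth harmonic of the first: 4·151.2 = 604.8 Hz.
Third harmonic of the second: 3·204.1 = 612.3 Hz.
f_beat = |604.8 − 612.3| = 7.5 Hz.

7.5 Hz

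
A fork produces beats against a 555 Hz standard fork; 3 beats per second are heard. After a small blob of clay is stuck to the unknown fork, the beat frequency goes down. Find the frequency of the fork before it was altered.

|f − 555| = 3, so the fork was at either 552 Hz or 558 Hz.
Adding mass to a fork lowers its frequency; the adjustment lowers the fork's frequency.
The beat rate fell, so the adjustment moved the fork toward 555 Hz — it must have started above the reference.

558 Hz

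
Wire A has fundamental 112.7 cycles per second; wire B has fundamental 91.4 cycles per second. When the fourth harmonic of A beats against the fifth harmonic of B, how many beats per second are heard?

Fourth harmonic of the first: 4·112.7 = 450.8 Hz.
Fifth harmonic of the second: 5·91.4 = 457.0 Hz.
f_beat = |450.8 − 457.0| = 6.2 Hz.

6.2 Hz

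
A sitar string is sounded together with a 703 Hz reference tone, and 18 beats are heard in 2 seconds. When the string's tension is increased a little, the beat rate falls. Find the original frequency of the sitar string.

694 Hz

Beat frequency = 18/2 = 9 Hz.
|f − 703| = 9, so the sitar string was at either 694 Hz or 712 Hz.
Higher tension means higher frequency; the adjustment raises the sitar string's frequency.
The beat rate fell, so the adjustment moved the sitar string toward 703 Hz — it must have started below the reference.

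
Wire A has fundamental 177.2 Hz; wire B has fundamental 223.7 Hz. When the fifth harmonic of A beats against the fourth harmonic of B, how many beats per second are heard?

8.8 Hz

Fifth harmonic of the first: 5·177.2 = 886.0 Hz.
Fourth harmonic of the second: 4·223.7 = 894.8 Hz.
f_beat = |886.0 − 894.8| = 8.8 Hz.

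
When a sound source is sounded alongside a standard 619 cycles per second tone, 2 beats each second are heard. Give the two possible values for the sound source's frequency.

|f − 619| = 2, so f = 619 ± 2.

617 Hz or 621 Hz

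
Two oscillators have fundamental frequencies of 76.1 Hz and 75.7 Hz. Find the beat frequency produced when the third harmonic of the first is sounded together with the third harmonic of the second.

Third harmonic of the first: 3·76.1 = 228.3 Hz.
Third harmonic of the second: 3·75.7 = 227.1 Hz.
f_beat = |228.3 − 227.1| = 1.2 Hz.

1.2 Hz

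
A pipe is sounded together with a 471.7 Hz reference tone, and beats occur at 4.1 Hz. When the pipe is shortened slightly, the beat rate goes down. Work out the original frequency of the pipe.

467.6 Hz

|f − 471.7| = 4.1, so the pipe was at either 467.6 Hz or 475.8 Hz.
A shorter pipe has a higher fundamental; the adjustment raises the pipe's frequency.
The beat rate fell, so the adjustment moved the pipe toward 471.7 Hz — it must have started below the reference.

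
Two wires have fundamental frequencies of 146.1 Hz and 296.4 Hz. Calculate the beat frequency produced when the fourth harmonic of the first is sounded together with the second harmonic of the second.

8.4 Hz

Fourth harmonic of the first: 4·146.1 = 584.4 Hz.
Second harmonic of the second: 2·296.4 = 592.8 Hz.
f_beat = |584.4 − 592.8| = 8.4 Hz.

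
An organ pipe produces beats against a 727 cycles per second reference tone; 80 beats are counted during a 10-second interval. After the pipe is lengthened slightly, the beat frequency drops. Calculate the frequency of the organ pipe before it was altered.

Beat frequency = 80/10 = 8 Hz.
|f − 727| = 8, so the organ pipe was at either 719 Hz or 735 Hz.
A longer pipe has a lower fundamental; the adjustment lowers the organ pipe's frequency.
The beat rate fell, so the adjustment moved the organ pipe toward 727 Hz — it must have started above the reference.

735 Hz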